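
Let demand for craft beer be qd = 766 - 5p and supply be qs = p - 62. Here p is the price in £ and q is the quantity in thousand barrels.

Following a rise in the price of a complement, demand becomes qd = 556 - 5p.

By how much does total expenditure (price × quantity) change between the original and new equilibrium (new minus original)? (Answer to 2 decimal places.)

Original equilibrium: 766 - 5p = p - 62 gives 828 = 6p, so p = 138 and q = 76.
With the change applied: demand qd = 556 - 5p, supply qs = p - 62.
Clearing the new market: 556 - 5p = p - 62, so p = 103 and q = 41.
Expenditure moves from 138×76 = 10488 to 103×41 = 4223; change = -6265.00.

-6265.00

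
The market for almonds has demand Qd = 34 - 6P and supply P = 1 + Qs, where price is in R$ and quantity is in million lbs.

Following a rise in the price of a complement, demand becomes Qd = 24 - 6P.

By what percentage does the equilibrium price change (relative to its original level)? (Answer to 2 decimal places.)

Solve the original market: 34 - 6P = P - 1, hence P = 5 and Q = 4.
The shock moves the curves to Qd = 24 - 6P and Qs = P - 1.
Setting them equal: 24 - 6P = P - 1 → 25 = 7P, so P = 25/7 ≈ 3.5714 and Q = 18/7 ≈ 2.5714.
%ΔP = (3.5714 − 5) / 5 × 100 = -28.57%.

-28.57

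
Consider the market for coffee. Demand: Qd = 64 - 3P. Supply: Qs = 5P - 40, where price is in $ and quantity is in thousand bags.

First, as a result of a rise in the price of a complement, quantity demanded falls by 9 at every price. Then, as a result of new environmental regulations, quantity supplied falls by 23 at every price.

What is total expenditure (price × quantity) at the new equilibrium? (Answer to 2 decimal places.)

158.56

Solve the original market: 64 - 3P = 5P - 40, hence P = 13 and Q = 25.
The new curves are Qd = 55 - 3P (demand) and Qs = 5P - 63 (supply).
Setting them equal: 55 - 3P = 5P - 63 → 118 = 8P, so P = 14.75 and Q = 10.75.
New expenditure = 14.75 × 10.75 = 158.56.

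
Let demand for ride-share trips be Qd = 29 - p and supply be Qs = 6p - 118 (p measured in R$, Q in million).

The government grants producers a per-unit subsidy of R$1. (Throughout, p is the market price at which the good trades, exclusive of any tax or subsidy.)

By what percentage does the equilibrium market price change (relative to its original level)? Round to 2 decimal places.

Original equilibrium: 29 - p = 6p - 118 gives 147 = 7p, so p = 21 and Q = 8.
Since sellers receive the price plus the subsidy, the effective supply curve becomes Qs = 6p - 112.
Setting them equal: 29 - p = 6p - 112 → 141 = 7p, so p = 141/7 ≈ 20.1429 and Q = 62/7 ≈ 8.8571.
%Δp = (20.1429 − 21) / 21 × 100 = -4.08%.

-4.08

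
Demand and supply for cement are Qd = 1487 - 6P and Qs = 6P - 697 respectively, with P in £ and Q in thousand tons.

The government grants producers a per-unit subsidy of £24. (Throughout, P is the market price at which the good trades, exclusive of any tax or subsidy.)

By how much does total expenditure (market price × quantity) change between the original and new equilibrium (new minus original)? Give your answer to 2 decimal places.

Before the shock: 1487 - 6P = 6P - 697 ⇒ 2184 = 12P ⇒ P = 182, Q = 395.
Since sellers receive the price plus the subsidy, the effective supply curve becomes Qs = 6P - 553.
Setting them equal: 1487 - 6P = 6P - 553 → 2040 = 12P, so P = 170 and Q = 467.
Expenditure moves from 182×395 = 71890 to 170×467 = 79390; change = +7500.00.

+7500.00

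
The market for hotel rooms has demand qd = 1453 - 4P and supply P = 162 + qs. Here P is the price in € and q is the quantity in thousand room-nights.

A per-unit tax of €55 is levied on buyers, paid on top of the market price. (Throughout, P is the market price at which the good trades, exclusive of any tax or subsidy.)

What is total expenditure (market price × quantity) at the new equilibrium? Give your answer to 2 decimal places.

Solve the original market: 1453 - 4P = P - 162, hence P = 323 and q = 161.
Since buyers pay the price plus the tax, the effective demand curve becomes qd = 1233 - 4P.
Clearing the new market: 1233 - 4P = P - 162, so P = 279 and q = 117.
New expenditure = 279 × 117 = 32643.00.

32643.00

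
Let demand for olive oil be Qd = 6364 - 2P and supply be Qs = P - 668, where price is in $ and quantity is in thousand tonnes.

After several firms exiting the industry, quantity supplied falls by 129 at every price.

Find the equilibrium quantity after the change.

1590

Original equilibrium: 6364 - 2P = P - 668 gives 7032 = 3P, so P = 2344 and Q = 1676.
The shock moves the curves to Qd = 6364 - 2P and Qs = P - 797.
Setting them equal: 6364 - 2P = P - 797 → 7161 = 3P, so P = 2387 and Q = 1590.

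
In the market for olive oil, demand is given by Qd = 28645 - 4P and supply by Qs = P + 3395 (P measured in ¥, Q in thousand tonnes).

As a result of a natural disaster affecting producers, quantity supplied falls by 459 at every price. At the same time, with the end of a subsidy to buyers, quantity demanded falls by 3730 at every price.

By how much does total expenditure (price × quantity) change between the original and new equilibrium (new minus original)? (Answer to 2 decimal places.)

-10418123.56

Solve the original market: 28645 - 4P = P + 3395, hence P = 5050 and Q = 8445.
The shock moves the curves to Qd = 24915 - 4P and Qs = P + 2936.
Equate the new curves: 24915 - 4P = P + 2936, giving 21979 = 5P, P = 4395.8, Q = 7331.8.
Expenditure moves from 5050×8445 = 42647250 to 4395.8×7331.8 = 32229126.44; change = -10418123.56.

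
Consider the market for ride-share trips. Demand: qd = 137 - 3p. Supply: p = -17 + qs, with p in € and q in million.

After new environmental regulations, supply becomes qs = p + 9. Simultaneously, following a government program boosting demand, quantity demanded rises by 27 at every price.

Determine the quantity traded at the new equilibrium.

47.75

Initially, 137 - 3p = p + 17, so 120 = 4p and p = 30, q = 47.
With the change applied: demand qd = 164 - 3p, supply qs = p + 9.
Equate the new curves: 164 - 3p = p + 9, giving 155 = 4p, p = 38.75, q = 47.75.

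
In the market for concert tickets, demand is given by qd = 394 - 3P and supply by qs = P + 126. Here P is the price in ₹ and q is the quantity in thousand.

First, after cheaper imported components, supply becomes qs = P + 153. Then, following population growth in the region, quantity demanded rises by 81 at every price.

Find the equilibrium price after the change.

Initially, 394 - 3P = P + 126, so 268 = 4P and P = 67, q = 193.
The new curves are qd = 475 - 3P (demand) and qs = P + 153 (supply).
Setting them equal: 475 - 3P = P + 153 → 322 = 4P, so P = 80.5 and q = 233.5.

80.5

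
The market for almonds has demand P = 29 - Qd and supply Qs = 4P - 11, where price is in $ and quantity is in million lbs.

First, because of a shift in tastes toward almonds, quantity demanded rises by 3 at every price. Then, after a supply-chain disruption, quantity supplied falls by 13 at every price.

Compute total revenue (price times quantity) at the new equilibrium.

Solve the original market: 29 - P = 4P - 11, hence P = 8 and Q = 21.
The shock moves the curves to Qd = 32 - P and Qs = 4P - 24.
Clearing the new market: 32 - P = 4P - 24, so P = 11.2 and Q = 20.8.
New expenditure = 11.2 × 20.8 = 232.96.

232.96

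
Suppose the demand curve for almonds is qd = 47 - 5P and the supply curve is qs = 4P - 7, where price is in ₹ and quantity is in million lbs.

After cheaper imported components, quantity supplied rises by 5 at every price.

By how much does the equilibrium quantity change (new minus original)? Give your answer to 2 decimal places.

+2.78

Original equilibrium: 47 - 5P = 4P - 7 gives 54 = 9P, so P = 6 and q = 17.
With the change applied: demand qd = 47 - 5P, supply qs = 4P - 2.
Clearing the new market: 47 - 5P = 4P - 2, so P = 49/9 ≈ 5.4444 and q = 178/9 ≈ 19.7778.
Δq = 19.7778 − 17 = +2.78.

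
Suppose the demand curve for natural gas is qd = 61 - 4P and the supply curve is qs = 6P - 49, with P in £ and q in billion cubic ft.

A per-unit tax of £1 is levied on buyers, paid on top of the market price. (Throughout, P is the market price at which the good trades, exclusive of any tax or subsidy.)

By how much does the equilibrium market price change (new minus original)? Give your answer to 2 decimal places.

Solve the original market: 61 - 4P = 6P - 49, hence P = 11 and q = 17.
Since buyers pay the price plus the tax, the effective demand curve becomes qd = 57 - 4P.
New equilibrium: 57 - 4P = 6P - 49 ⇒ 106 = 10P ⇒ P = 10.6, q = 14.6.
ΔP = 10.6 − 11 = -0.40.

-0.40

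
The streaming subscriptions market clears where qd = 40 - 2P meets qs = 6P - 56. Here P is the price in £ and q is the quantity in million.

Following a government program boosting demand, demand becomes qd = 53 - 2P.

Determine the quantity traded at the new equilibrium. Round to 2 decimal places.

25.75

Initially, 40 - 2P = 6P - 56, so 96 = 8P and P = 12, q = 16.
The new curves are qd = 53 - 2P (demand) and qs = 6P - 56 (supply).
Clearing the new market: 53 - 2P = 6P - 56, so P = 13.625 and q = 25.75.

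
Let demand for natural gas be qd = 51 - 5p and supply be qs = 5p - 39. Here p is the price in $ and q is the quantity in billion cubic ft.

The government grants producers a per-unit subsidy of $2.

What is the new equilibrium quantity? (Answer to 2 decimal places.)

11.00

Initially, 51 - 5p = 5p - 39, so 90 = 10p and p = 9, q = 6.
Since sellers receive the price plus the subsidy, the effective supply curve becomes qs = 5p - 29.
New equilibrium: 51 - 5p = 5p - 29 ⇒ 80 = 10p ⇒ p = 8, q = 11.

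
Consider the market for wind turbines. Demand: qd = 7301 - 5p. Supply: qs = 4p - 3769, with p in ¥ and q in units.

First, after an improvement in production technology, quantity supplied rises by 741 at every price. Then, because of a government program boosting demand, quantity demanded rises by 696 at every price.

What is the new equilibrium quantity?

1872

Before the shock: 7301 - 5p = 4p - 3769 ⇒ 11070 = 9p ⇒ p = 1230, q = 1151.
The new curves are qd = 7997 - 5p (demand) and qs = 4p - 3028 (supply).
Clearing the new market: 7997 - 5p = 4p - 3028, so p = 1225 and q = 1872.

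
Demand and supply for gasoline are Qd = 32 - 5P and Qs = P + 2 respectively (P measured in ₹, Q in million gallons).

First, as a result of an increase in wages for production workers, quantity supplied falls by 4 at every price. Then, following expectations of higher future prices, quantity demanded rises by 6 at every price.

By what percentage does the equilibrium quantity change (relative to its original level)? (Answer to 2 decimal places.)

-33.33

Solve the original market: 32 - 5P = P + 2, hence P = 5 and Q = 7.
The new curves are Qd = 38 - 5P (demand) and Qs = P - 2 (supply).
Setting them equal: 38 - 5P = P - 2 → 40 = 6P, so P = 20/3 ≈ 6.6667 and Q = 14/3 ≈ 4.6667.
%ΔQ = (4.6667 − 7) / 7 × 100 = -33.33%.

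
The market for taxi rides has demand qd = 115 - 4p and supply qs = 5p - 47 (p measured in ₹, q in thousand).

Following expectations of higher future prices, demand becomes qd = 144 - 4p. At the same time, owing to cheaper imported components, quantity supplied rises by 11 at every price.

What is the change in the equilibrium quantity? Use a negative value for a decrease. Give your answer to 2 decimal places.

Before the shock: 115 - 4p = 5p - 47 ⇒ 162 = 9p ⇒ p = 18, q = 43.
The shock moves the curves to qd = 144 - 4p and qs = 5p - 36.
New equilibrium: 144 - 4p = 5p - 36 ⇒ 180 = 9p ⇒ p = 20, q = 64.
Δq = 64 − 43 = +21.00.

+21.00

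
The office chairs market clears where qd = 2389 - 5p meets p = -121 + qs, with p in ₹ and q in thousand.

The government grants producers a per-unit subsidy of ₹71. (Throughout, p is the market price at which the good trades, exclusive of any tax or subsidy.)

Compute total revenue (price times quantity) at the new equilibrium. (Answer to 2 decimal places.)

204382.03

Solve the original market: 2389 - 5p = p + 121, hence p = 378 and q = 499.
Since sellers receive the price plus the subsidy, the effective supply curve becomes qs = p + 192.
New equilibrium: 2389 - 5p = p + 192 ⇒ 2197 = 6p ⇒ p = 2197/6 ≈ 366.1667, q = 3349/6 ≈ 558.1667.
New expenditure = 366.1667 × 558.1667 = 204382.03.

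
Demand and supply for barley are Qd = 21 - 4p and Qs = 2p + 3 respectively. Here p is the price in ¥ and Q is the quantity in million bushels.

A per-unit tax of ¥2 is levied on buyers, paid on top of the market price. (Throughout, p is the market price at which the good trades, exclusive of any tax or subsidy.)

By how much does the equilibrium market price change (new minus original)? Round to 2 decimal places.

Initially, 21 - 4p = 2p + 3, so 18 = 6p and p = 3, Q = 9.
Since buyers pay the price plus the tax, the effective demand curve becomes Qd = 13 - 4p.
Equate the new curves: 13 - 4p = 2p + 3, giving 10 = 6p, p = 5/3 ≈ 1.6667, Q = 19/3 ≈ 6.3333.
Δp = 1.6667 − 3 = -1.33.

-1.33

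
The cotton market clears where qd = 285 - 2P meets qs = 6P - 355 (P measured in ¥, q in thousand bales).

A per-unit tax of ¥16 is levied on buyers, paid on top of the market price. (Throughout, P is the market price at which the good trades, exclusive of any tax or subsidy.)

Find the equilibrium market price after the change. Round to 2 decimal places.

Solve the original market: 285 - 2P = 6P - 355, hence P = 80 and q = 125.
Since buyers pay the price plus the tax, the effective demand curve becomes qd = 253 - 2P.
New equilibrium: 253 - 2P = 6P - 355 ⇒ 608 = 8P ⇒ P = 76, q = 101.

76.00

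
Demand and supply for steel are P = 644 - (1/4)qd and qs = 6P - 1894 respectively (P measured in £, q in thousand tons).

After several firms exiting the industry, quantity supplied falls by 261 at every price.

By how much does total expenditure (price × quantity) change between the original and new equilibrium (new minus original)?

-28824.84

Original equilibrium: 2576 - 4P = 6P - 1894 gives 4470 = 10P, so P = 447 and q = 788.
The new curves are qd = 2576 - 4P (demand) and qs = 6P - 2155 (supply).
Equate the new curves: 2576 - 4P = 6P - 2155, giving 4731 = 10P, P = 473.1, q = 683.6.
Expenditure moves from 447×788 = 352236 to 473.1×683.6 = 323411.16; change = -28824.84.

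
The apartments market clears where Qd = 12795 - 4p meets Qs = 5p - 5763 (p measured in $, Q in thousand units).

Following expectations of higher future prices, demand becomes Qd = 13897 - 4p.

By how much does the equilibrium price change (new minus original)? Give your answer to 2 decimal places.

Before the shock: 12795 - 4p = 5p - 5763 ⇒ 18558 = 9p ⇒ p = 2062, Q = 4547.
After the shift, demand is Qd = 13897 - 4p and supply is Qs = 5p - 5763.
Clearing the new market: 13897 - 4p = 5p - 5763, so p = 19660/9 ≈ 2184.4444 and Q = 46433/9 ≈ 5159.2222.
Δp = 2184.4444 − 2062 = +122.44.

+122.44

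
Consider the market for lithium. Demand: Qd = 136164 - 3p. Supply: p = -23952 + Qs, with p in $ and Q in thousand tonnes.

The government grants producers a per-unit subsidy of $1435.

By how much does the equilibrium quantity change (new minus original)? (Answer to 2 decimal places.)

+1076.25

Before the shock: 136164 - 3p = p + 23952 ⇒ 112212 = 4p ⇒ p = 28053, Q = 52005.
Since sellers receive the price plus the subsidy, the effective supply curve becomes Qs = p + 25387.
New equilibrium: 136164 - 3p = p + 25387 ⇒ 110777 = 4p ⇒ p = 27694.25, Q = 53081.25.
ΔQ = 53081.25 − 52005 = +1076.25.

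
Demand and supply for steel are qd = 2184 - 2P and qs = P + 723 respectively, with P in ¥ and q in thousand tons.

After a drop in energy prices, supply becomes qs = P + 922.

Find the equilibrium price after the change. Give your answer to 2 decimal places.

420.67

Initially, 2184 - 2P = P + 723, so 1461 = 3P and P = 487, q = 1210.
After the shift, demand is qd = 2184 - 2P and supply is qs = P + 922.
Setting them equal: 2184 - 2P = P + 922 → 1262 = 3P, so P = 1262/3 ≈ 420.6667 and q = 4028/3 ≈ 1342.6667.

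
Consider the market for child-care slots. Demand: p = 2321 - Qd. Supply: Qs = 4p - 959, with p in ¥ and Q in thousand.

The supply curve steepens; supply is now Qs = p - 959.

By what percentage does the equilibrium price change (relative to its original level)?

+150

Solve the original market: 2321 - p = 4p - 959, hence p = 656 and Q = 1665.
The shock moves the curves to Qd = 2321 - p and Qs = p - 959.
New equilibrium: 2321 - p = p - 959 ⇒ 3280 = 2p ⇒ p = 1640, Q = 681.
%Δp = (1640 − 656) / 656 × 100 = +150%.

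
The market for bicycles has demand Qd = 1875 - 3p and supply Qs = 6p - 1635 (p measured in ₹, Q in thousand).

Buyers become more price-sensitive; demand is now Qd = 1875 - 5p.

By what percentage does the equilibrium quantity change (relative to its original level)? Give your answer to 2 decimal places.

Solve the original market: 1875 - 3p = 6p - 1635, hence p = 390 and Q = 705.
The new curves are Qd = 1875 - 5p (demand) and Qs = 6p - 1635 (supply).
Clearing the new market: 1875 - 5p = 6p - 1635, so p = 3510/11 ≈ 319.0909 and Q = 3075/11 ≈ 279.5455.
%ΔQ = (279.5455 − 705) / 705 × 100 = -60.35%.

-60.35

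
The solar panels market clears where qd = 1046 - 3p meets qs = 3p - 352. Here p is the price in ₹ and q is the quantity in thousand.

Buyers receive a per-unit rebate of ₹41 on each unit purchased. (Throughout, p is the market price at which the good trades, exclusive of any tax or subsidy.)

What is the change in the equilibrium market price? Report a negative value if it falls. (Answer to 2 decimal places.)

Solve the original market: 1046 - 3p = 3p - 352, hence p = 233 and q = 347.
Since buyers' out-of-pocket price is the market price minus the rebate, the effective demand curve becomes qd = 1169 - 3p.
New equilibrium: 1169 - 3p = 3p - 352 ⇒ 1521 = 6p ⇒ p = 253.5, q = 408.5.
Δp = 253.5 − 233 = +20.50.

+20.50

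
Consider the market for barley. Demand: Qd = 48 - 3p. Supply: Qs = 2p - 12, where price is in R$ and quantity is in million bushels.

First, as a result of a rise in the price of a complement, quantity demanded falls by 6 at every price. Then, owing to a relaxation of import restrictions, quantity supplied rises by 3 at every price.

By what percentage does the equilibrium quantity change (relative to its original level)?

-5

Initially, 48 - 3p = 2p - 12, so 60 = 5p and p = 12, Q = 12.
The shock moves the curves to Qd = 42 - 3p and Qs = 2p - 9.
New equilibrium: 42 - 3p = 2p - 9 ⇒ 51 = 5p ⇒ p = 10.2, Q = 11.4.
%ΔQ = (11.4 − 12) / 12 × 100 = -5%.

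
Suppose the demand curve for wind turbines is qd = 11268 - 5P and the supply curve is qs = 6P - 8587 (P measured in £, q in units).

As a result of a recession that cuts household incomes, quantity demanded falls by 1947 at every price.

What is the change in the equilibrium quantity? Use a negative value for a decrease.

-1062

Solve the original market: 11268 - 5P = 6P - 8587, hence P = 1805 and q = 2243.
After the shift, demand is qd = 9321 - 5P and supply is qs = 6P - 8587.
Setting them equal: 9321 - 5P = 6P - 8587 → 17908 = 11P, so P = 1628 and q = 1181.
Δq = 1181 − 2243 = -1062.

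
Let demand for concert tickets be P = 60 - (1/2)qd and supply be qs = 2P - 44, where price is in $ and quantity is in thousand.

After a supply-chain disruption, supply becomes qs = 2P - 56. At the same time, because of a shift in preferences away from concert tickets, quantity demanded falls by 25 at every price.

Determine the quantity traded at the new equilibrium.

Initially, 120 - 2P = 2P - 44, so 164 = 4P and P = 41, q = 38.
After the shift, demand is qd = 95 - 2P and supply is qs = 2P - 56.
New equilibrium: 95 - 2P = 2P - 56 ⇒ 151 = 4P ⇒ P = 37.75, q = 19.5.

19.5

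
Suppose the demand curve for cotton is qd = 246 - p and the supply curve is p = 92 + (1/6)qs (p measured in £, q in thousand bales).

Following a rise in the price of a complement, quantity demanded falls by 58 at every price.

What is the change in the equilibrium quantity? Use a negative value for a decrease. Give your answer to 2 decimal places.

-49.71

Initially, 246 - p = 6p - 552, so 798 = 7p and p = 114, q = 132.
The shock moves the curves to qd = 188 - p and qs = 6p - 552.
New equilibrium: 188 - p = 6p - 552 ⇒ 740 = 7p ⇒ p = 740/7 ≈ 105.7143, q = 576/7 ≈ 82.2857.
Δq = 82.2857 − 132 = -49.71.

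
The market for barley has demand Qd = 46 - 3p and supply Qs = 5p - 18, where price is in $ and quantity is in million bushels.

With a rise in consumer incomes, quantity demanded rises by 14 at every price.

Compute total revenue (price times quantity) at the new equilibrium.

299.8125

Initially, 46 - 3p = 5p - 18, so 64 = 8p and p = 8, Q = 22.
After the shift, demand is Qd = 60 - 3p and supply is Qs = 5p - 18.
Setting them equal: 60 - 3p = 5p - 18 → 78 = 8p, so p = 9.75 and Q = 30.75.
New expenditure = 9.75 × 30.75 = 299.8125.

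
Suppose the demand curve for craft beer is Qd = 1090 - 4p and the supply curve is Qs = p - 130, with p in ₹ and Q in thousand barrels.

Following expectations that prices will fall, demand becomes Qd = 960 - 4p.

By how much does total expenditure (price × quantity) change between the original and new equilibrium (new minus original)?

-8632

Solve the original market: 1090 - 4p = p - 130, hence p = 244 and Q = 114.
With the change applied: demand Qd = 960 - 4p, supply Qs = p - 130.
Equate the new curves: 960 - 4p = p - 130, giving 1090 = 5p, p = 218, Q = 88.
Expenditure moves from 244×114 = 27816 to 218×88 = 19184; change = -8632.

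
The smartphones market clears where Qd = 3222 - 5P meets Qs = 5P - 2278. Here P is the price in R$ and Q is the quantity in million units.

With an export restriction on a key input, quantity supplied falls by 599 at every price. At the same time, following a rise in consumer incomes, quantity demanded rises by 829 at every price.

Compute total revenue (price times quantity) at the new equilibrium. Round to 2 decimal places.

406673.60

Solve the original market: 3222 - 5P = 5P - 2278, hence P = 550 and Q = 472.
The shock moves the curves to Qd = 4051 - 5P and Qs = 5P - 2877.
Clearing the new market: 4051 - 5P = 5P - 2877, so P = 692.8 and Q = 587.
New expenditure = 692.8 × 587 = 406673.60.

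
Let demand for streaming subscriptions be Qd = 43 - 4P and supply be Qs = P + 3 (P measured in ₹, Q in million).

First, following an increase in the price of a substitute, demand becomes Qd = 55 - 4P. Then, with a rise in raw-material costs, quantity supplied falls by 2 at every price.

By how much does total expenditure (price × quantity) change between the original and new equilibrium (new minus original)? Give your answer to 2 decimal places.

+39.44

Before the shock: 43 - 4P = P + 3 ⇒ 40 = 5P ⇒ P = 8, Q = 11.
The new curves are Qd = 55 - 4P (demand) and Qs = P + 1 (supply).
Equate the new curves: 55 - 4P = P + 1, giving 54 = 5P, P = 10.8, Q = 11.8.
Expenditure moves from 8×11 = 88 to 10.8×11.8 = 127.44; change = +39.44.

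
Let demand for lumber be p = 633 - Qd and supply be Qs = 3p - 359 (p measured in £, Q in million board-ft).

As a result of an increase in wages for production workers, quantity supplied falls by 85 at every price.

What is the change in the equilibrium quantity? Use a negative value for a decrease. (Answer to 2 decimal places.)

-21.25

Original equilibrium: 633 - p = 3p - 359 gives 992 = 4p, so p = 248 and Q = 385.
With the change applied: demand Qd = 633 - p, supply Qs = 3p - 444.
New equilibrium: 633 - p = 3p - 444 ⇒ 1077 = 4p ⇒ p = 269.25, Q = 363.75.
ΔQ = 363.75 − 385 = -21.25.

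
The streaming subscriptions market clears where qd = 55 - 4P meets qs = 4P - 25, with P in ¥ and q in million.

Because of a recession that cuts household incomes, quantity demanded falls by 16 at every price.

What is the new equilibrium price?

8

Initially, 55 - 4P = 4P - 25, so 80 = 8P and P = 10, q = 15.
The new curves are qd = 39 - 4P (demand) and qs = 4P - 25 (supply).
Equate the new curves: 39 - 4P = 4P - 25, giving 64 = 8P, P = 8, q = 7.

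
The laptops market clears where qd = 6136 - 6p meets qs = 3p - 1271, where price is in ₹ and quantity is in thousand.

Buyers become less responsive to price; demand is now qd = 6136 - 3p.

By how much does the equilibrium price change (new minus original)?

+411.5

Solve the original market: 6136 - 6p = 3p - 1271, hence p = 823 and q = 1198.
With the change applied: demand qd = 6136 - 3p, supply qs = 3p - 1271.
Setting them equal: 6136 - 3p = 3p - 1271 → 7407 = 6p, so p = 1234.5 and q = 2432.5.
Δp = 1234.5 − 823 = +411.5.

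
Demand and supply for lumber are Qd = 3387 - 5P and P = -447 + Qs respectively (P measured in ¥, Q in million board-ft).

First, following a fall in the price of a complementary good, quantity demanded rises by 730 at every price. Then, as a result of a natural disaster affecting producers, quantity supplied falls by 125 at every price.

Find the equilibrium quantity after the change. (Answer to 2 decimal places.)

954.50

Before the shock: 3387 - 5P = P + 447 ⇒ 2940 = 6P ⇒ P = 490, Q = 937.
With the change applied: demand Qd = 4117 - 5P, supply Qs = P + 322.
Equate the new curves: 4117 - 5P = P + 322, giving 3795 = 6P, P = 632.5, Q = 954.5.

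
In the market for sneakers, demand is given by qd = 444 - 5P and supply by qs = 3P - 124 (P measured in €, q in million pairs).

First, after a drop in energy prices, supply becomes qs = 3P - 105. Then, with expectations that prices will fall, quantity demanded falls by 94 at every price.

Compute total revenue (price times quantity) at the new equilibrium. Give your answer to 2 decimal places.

Solve the original market: 444 - 5P = 3P - 124, hence P = 71 and q = 89.
The new curves are qd = 350 - 5P (demand) and qs = 3P - 105 (supply).
Equate the new curves: 350 - 5P = 3P - 105, giving 455 = 8P, P = 56.875, q = 65.625.
New expenditure = 56.875 × 65.625 = 3732.42.

3732.42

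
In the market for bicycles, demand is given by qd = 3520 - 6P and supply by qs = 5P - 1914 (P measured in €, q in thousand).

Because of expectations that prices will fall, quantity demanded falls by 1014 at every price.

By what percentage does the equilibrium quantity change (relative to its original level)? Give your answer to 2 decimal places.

Solve the original market: 3520 - 6P = 5P - 1914, hence P = 494 and q = 556.
The shock moves the curves to qd = 2506 - 6P and qs = 5P - 1914.
Clearing the new market: 2506 - 6P = 5P - 1914, so P = 4420/11 ≈ 401.8182 and q = 1046/11 ≈ 95.0909.
%Δq = (95.0909 − 556) / 556 × 100 = -82.90%.

-82.90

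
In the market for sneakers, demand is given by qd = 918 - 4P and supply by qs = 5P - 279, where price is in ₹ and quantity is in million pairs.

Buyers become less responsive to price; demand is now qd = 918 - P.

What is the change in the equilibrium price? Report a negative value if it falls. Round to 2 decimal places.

+66.50

Original equilibrium: 918 - 4P = 5P - 279 gives 1197 = 9P, so P = 133 and q = 386.
With the change applied: demand qd = 918 - P, supply qs = 5P - 279.
New equilibrium: 918 - P = 5P - 279 ⇒ 1197 = 6P ⇒ P = 199.5, q = 718.5.
ΔP = 199.5 − 133 = +66.50.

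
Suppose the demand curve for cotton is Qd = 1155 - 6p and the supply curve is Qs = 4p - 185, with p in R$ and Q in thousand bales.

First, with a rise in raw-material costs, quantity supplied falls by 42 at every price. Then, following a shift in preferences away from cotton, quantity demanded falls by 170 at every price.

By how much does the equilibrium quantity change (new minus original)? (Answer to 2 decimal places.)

-93.20

Before the shock: 1155 - 6p = 4p - 185 ⇒ 1340 = 10p ⇒ p = 134, Q = 351.
The shock moves the curves to Qd = 985 - 6p and Qs = 4p - 227.
Clearing the new market: 985 - 6p = 4p - 227, so p = 121.2 and Q = 257.8.
ΔQ = 257.8 − 351 = -93.20.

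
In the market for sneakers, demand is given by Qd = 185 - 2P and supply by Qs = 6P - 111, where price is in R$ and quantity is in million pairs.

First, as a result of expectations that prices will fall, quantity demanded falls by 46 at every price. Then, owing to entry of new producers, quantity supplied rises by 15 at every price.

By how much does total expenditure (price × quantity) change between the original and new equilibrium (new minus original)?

-1749.65625

Initially, 185 - 2P = 6P - 111, so 296 = 8P and P = 37, Q = 111.
With the change applied: demand Qd = 139 - 2P, supply Qs = 6P - 96.
Clearing the new market: 139 - 2P = 6P - 96, so P = 29.375 and Q = 80.25.
Expenditure moves from 37×111 = 4107 to 29.375×80.25 = 2357.34375; change = -1749.65625.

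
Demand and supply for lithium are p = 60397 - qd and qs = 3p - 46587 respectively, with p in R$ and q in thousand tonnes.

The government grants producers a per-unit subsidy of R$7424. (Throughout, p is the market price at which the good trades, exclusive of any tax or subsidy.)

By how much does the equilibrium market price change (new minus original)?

-5568

Initially, 60397 - p = 3p - 46587, so 106984 = 4p and p = 26746, q = 33651.
Since sellers receive the price plus the subsidy, the effective supply curve becomes qs = 3p - 24315.
New equilibrium: 60397 - p = 3p - 24315 ⇒ 84712 = 4p ⇒ p = 21178, q = 39219.
Δp = 21178 − 26746 = -5568.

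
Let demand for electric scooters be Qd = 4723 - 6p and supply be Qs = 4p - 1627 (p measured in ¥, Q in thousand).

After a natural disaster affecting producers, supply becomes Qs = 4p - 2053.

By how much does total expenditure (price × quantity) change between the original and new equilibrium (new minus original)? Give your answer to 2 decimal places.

Original equilibrium: 4723 - 6p = 4p - 1627 gives 6350 = 10p, so p = 635 and Q = 913.
The shock moves the curves to Qd = 4723 - 6p and Qs = 4p - 2053.
Clearing the new market: 4723 - 6p = 4p - 2053, so p = 677.6 and Q = 657.4.
Expenditure moves from 635×913 = 579755 to 677.6×657.4 = 445454.24; change = -134300.76.

-134300.76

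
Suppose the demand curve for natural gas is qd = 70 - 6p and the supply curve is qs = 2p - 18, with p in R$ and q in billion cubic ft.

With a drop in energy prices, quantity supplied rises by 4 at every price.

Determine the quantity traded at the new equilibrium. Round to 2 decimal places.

Before the shock: 70 - 6p = 2p - 18 ⇒ 88 = 8p ⇒ p = 11, q = 4.
After the shift, demand is qd = 70 - 6p and supply is qs = 2p - 14.
Clearing the new market: 70 - 6p = 2p - 14, so p = 10.5 and q = 7.

7.00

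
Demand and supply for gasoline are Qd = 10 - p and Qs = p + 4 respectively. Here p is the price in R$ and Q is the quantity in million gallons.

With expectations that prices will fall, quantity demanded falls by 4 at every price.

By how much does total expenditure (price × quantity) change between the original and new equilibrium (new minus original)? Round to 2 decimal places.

Original equilibrium: 10 - p = p + 4 gives 6 = 2p, so p = 3 and Q = 7.
The shock moves the curves to Qd = 6 - p and Qs = p + 4.
Equate the new curves: 6 - p = p + 4, giving 2 = 2p, p = 1, Q = 5.
Expenditure moves from 3×7 = 21 to 1×5 = 5; change = -16.00.

-16.00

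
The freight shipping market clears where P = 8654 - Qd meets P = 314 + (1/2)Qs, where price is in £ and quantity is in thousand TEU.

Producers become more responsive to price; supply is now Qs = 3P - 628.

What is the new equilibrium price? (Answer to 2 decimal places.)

Solve the original market: 8654 - P = 2P - 628, hence P = 3094 and Q = 5560.
The new curves are Qd = 8654 - P (demand) and Qs = 3P - 628 (supply).
Equate the new curves: 8654 - P = 3P - 628, giving 9282 = 4P, P = 2320.5, Q = 6333.5.

2320.50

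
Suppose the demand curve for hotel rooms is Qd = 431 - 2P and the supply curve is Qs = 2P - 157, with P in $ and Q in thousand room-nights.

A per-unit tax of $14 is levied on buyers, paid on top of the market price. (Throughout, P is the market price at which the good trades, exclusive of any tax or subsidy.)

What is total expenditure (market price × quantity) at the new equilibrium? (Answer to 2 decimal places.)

17220.00

Solve the original market: 431 - 2P = 2P - 157, hence P = 147 and Q = 137.
Since buyers pay the price plus the tax, the effective demand curve becomes Qd = 403 - 2P.
Setting them equal: 403 - 2P = 2P - 157 → 560 = 4P, so P = 140 and Q = 123.
New expenditure = 140 × 123 = 17220.00.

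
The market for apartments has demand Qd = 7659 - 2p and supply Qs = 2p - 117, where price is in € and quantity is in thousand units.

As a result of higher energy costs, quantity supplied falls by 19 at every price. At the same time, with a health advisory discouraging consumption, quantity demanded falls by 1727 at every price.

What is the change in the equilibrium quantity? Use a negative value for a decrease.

Solve the original market: 7659 - 2p = 2p - 117, hence p = 1944 and Q = 3771.
The new curves are Qd = 5932 - 2p (demand) and Qs = 2p - 136 (supply).
Setting them equal: 5932 - 2p = 2p - 136 → 6068 = 4p, so p = 1517 and Q = 2898.
ΔQ = 2898 − 3771 = -873.

-873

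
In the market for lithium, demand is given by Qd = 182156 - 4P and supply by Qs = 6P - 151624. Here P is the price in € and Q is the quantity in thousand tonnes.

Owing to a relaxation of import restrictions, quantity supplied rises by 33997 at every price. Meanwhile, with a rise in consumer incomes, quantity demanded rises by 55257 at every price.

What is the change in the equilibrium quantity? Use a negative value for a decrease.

+46753

Before the shock: 182156 - 4P = 6P - 151624 ⇒ 333780 = 10P ⇒ P = 33378, Q = 48644.
After the shift, demand is Qd = 237413 - 4P and supply is Qs = 6P - 117627.
Clearing the new market: 237413 - 4P = 6P - 117627, so P = 35504 and Q = 95397.
ΔQ = 95397 − 48644 = +46753.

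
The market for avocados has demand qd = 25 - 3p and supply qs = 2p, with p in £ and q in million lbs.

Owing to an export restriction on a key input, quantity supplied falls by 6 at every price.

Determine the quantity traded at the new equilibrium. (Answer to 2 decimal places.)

Initially, 25 - 3p = 2p, so 25 = 5p and p = 5, q = 10.
After the shift, demand is qd = 25 - 3p and supply is qs = 2p - 6.
New equilibrium: 25 - 3p = 2p - 6 ⇒ 31 = 5p ⇒ p = 6.2, q = 6.4.

6.40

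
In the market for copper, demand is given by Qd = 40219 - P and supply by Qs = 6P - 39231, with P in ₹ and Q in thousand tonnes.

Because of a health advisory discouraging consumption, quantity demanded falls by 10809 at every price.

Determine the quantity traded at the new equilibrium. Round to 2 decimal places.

Initially, 40219 - P = 6P - 39231, so 79450 = 7P and P = 11350, Q = 28869.
With the change applied: demand Qd = 29410 - P, supply Qs = 6P - 39231.
Clearing the new market: 29410 - P = 6P - 39231, so P = 68641/7 ≈ 9805.8571 and Q = 137229/7 ≈ 19604.1429.

19604.14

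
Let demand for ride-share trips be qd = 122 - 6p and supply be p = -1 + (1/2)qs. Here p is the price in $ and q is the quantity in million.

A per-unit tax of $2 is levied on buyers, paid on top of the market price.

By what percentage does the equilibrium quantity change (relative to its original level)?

-9.375

Original equilibrium: 122 - 6p = 2p + 2 gives 120 = 8p, so p = 15 and q = 32.
Since buyers pay the price plus the tax, the effective demand curve becomes qd = 110 - 6p.
Equate the new curves: 110 - 6p = 2p + 2, giving 108 = 8p, p = 13.5, q = 29.
%Δq = (29 − 32) / 32 × 100 = -9.375%.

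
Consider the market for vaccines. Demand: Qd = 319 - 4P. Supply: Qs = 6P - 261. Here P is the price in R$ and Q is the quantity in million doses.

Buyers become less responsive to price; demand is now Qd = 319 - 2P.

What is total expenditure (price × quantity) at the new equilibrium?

12615

Original equilibrium: 319 - 4P = 6P - 261 gives 580 = 10P, so P = 58 and Q = 87.
The new curves are Qd = 319 - 2P (demand) and Qs = 6P - 261 (supply).
Equate the new curves: 319 - 2P = 6P - 261, giving 580 = 8P, P = 72.5, Q = 174.
New expenditure = 72.5 × 174 = 12615.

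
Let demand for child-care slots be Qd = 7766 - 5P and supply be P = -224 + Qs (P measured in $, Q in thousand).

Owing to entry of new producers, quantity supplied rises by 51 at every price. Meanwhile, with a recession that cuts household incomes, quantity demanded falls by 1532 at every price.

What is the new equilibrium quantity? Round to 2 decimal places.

1268.17

Original equilibrium: 7766 - 5P = P + 224 gives 7542 = 6P, so P = 1257 and Q = 1481.
The new curves are Qd = 6234 - 5P (demand) and Qs = P + 275 (supply).
Equate the new curves: 6234 - 5P = P + 275, giving 5959 = 6P, P = 5959/6 ≈ 993.1667, Q = 7609/6 ≈ 1268.1667.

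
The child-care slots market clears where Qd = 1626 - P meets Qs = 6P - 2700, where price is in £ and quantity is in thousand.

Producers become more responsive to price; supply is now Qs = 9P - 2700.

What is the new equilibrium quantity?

Original equilibrium: 1626 - P = 6P - 2700 gives 4326 = 7P, so P = 618 and Q = 1008.
With the change applied: demand Qd = 1626 - P, supply Qs = 9P - 2700.
Setting them equal: 1626 - P = 9P - 2700 → 4326 = 10P, so P = 432.6 and Q = 1193.4.

1193.4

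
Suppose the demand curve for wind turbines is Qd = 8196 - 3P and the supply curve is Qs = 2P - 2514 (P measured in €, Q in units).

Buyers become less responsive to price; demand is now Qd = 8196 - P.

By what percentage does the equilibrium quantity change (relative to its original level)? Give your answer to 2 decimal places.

+161.36

Initially, 8196 - 3P = 2P - 2514, so 10710 = 5P and P = 2142, Q = 1770.
The shock moves the curves to Qd = 8196 - P and Qs = 2P - 2514.
Clearing the new market: 8196 - P = 2P - 2514, so P = 3570 and Q = 4626.
%ΔQ = (4626 − 1770) / 1770 × 100 = +161.36%.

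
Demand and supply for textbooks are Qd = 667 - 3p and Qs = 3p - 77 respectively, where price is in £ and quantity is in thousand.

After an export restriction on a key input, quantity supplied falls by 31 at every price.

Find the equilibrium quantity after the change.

279.5

Solve the original market: 667 - 3p = 3p - 77, hence p = 124 and Q = 295.
The shock moves the curves to Qd = 667 - 3p and Qs = 3p - 108.
Clearing the new market: 667 - 3p = 3p - 108, so p = 775/6 ≈ 129.1667 and Q = 279.5.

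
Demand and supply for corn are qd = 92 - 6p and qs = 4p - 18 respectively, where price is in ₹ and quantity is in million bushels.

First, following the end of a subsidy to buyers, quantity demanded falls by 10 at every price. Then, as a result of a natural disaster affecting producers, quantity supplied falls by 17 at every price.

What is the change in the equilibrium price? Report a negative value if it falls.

Solve the original market: 92 - 6p = 4p - 18, hence p = 11 and q = 26.
The new curves are qd = 82 - 6p (demand) and qs = 4p - 35 (supply).
New equilibrium: 82 - 6p = 4p - 35 ⇒ 117 = 10p ⇒ p = 11.7, q = 11.8.
Δp = 11.7 − 11 = +0.7.

+0.7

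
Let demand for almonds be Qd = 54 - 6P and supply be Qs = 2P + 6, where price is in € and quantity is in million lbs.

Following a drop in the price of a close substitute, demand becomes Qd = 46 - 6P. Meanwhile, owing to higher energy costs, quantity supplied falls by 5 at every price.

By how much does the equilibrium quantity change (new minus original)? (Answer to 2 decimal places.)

Original equilibrium: 54 - 6P = 2P + 6 gives 48 = 8P, so P = 6 and Q = 18.
With the change applied: demand Qd = 46 - 6P, supply Qs = 2P + 1.
Equate the new curves: 46 - 6P = 2P + 1, giving 45 = 8P, P = 5.625, Q = 12.25.
ΔQ = 12.25 − 18 = -5.75.

-5.75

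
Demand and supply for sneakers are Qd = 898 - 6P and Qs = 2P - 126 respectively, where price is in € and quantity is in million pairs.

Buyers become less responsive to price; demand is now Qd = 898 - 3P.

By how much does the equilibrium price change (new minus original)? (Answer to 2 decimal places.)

+76.80

Initially, 898 - 6P = 2P - 126, so 1024 = 8P and P = 128, Q = 130.
The shock moves the curves to Qd = 898 - 3P and Qs = 2P - 126.
Setting them equal: 898 - 3P = 2P - 126 → 1024 = 5P, so P = 204.8 and Q = 283.6.
ΔP = 204.8 − 128 = +76.80.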